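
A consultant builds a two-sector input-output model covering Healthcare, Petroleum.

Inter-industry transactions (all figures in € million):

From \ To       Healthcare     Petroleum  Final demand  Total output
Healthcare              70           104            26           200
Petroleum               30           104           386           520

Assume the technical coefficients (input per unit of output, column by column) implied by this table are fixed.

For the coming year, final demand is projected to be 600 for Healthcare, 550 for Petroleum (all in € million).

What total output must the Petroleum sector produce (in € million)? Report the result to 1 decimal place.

Technical coefficients a_ij = z_ij / X_j:
  a_11 = 70/200 = 0.35, a_21 = 30/200 = 0.15
  a_12 = 104/520 = 0.20, a_22 = 104/520 = 0.20
I − A =
  [   0.65    -0.20]
  [  -0.15     0.80]
det(I−A) = (0.65)(0.80) − (-0.20)(-0.15) = 0.4900
adj(I−A) = [[0.80, 0.20], [0.15, 0.65]]
(I − A)⁻¹ = adj(I−A) / det(I−A) ≈
  [   1.6327     0.4082]
  [   0.3061     1.3265]
x = (I − A)⁻¹ d = adj(I−A)·d / det(I−A), with det(I−A) = 0.4900:
  x_1 = (0.80·600 + 0.20·550) / 0.4900 = 590.00 / 0.4900 ≈ 1204.1
  x_2 = (0.15·600 + 0.65·550) / 0.4900 = 447.50 / 0.4900 ≈ 913.3

x_2 = 913.3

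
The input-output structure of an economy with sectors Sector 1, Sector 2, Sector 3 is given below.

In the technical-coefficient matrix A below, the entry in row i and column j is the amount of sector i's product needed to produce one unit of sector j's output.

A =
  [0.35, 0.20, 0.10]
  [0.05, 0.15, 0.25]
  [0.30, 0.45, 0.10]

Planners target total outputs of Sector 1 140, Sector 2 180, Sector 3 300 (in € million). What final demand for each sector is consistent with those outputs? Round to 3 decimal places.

I − A =
  [   0.65    -0.20    -0.10]
  [  -0.05     0.85    -0.25]
  [  -0.30    -0.45     0.90]
d = (I − A) x:
  d_1 = (+0.65)·140 + (-0.20)·180 + (-0.10)·300 = 25.000
  d_2 = (-0.05)·140 + (+0.85)·180 + (-0.25)·300 = 71.000
  d_3 = (-0.30)·140 + (-0.45)·180 + (+0.90)·300 = 147.000

d_1 = 25.000, d_2 = 71.000, d_3 = 147.000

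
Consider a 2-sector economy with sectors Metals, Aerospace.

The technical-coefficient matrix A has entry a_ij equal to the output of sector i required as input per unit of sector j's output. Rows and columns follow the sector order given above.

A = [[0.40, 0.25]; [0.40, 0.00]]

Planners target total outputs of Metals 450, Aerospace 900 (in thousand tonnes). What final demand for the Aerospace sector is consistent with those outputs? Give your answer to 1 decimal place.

I − A =
  [   0.60    -0.25]
  [  -0.40     1.00]
d = (I − A) x:
  d_M = (+0.60)·450 + (-0.25)·900 = 45.0
  d_A = (-0.40)·450 + (+1.00)·900 = 720.0

d_A = 720.0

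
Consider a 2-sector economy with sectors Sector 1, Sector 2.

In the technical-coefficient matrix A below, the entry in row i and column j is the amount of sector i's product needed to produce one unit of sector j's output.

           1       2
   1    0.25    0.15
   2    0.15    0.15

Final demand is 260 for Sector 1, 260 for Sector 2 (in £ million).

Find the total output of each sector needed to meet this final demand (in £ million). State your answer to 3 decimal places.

I − A =
  [   0.75    -0.15]
  [  -0.15     0.85]
det(I−A) = (0.75)(0.85) − (-0.15)(-0.15) = 0.6150
adj(I−A) = [[0.85, 0.15], [0.15, 0.75]]
(I − A)⁻¹ = adj(I−A) / det(I−A) ≈
  [   1.3821     0.2439]
  [   0.2439     1.2195]
x = (I − A)⁻¹ d = adj(I−A)·d / det(I−A), with det(I−A) = 0.6150:
  x_1 = (0.85·260 + 0.15·260) / 0.6150 = 260.00 / 0.6150 ≈ 422.764
  x_2 = (0.15·260 + 0.75·260) / 0.6150 = 234.00 / 0.6150 ≈ 380.488

x_1 = 422.764, x_2 = 380.488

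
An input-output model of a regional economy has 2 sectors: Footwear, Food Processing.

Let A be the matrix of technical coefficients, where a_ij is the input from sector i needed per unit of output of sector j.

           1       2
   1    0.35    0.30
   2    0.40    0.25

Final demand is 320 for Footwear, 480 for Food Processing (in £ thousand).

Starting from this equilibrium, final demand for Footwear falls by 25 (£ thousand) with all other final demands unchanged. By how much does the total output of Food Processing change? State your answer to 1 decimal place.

I − A =
  [   0.65    -0.30]
  [  -0.40     0.75]
det(I−A) = (0.65)(0.75) − (-0.30)(-0.40) = 0.3675
adj(I−A) = [[0.75, 0.30], [0.40, 0.65]]
(I − A)⁻¹ = adj(I−A) / det(I−A) ≈
  [   2.0408     0.8163]
  [   1.0884     1.7687]
Δx = (I − A)⁻¹ Δd with Δd having -25 in the Footwear component and 0 elsewhere.
So Δx_2 = L_21 · (-25), where L_21 = adj(I−A)_21 / det(I−A) = 0.40 / 0.3675.
Δx_2 = 0.40 × (-25) / 0.3675 = -10.00 / 0.3675 ≈ -27.2.

Δx_2 = -27.2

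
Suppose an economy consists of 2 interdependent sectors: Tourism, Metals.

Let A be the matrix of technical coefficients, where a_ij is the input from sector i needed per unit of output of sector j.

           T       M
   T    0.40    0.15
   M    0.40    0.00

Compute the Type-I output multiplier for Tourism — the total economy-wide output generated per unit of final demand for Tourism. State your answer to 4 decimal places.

m_T = 2.5926

I − A =
  [   0.60    -0.15]
  [  -0.40     1.00]
det(I−A) = (0.60)(1.00) − (-0.15)(-0.40) = 0.5400
adj(I−A) = [[1.00, 0.15], [0.40, 0.60]]
(I − A)⁻¹ = adj(I−A) / det(I−A) ≈
  [   1.85185     0.27778]
  [   0.74074     1.11111]
The output multiplier for sector j is the column-j sum of the Leontief inverse (I − A)⁻¹ = adj(I−A) / det(I−A).
Column T of adj(I−A): (1.00, 0.40); det(I−A) = 0.5400.
m_T = (1.00 + 0.40) / 0.5400 = 1.40 / 0.5400 ≈ 2.5926.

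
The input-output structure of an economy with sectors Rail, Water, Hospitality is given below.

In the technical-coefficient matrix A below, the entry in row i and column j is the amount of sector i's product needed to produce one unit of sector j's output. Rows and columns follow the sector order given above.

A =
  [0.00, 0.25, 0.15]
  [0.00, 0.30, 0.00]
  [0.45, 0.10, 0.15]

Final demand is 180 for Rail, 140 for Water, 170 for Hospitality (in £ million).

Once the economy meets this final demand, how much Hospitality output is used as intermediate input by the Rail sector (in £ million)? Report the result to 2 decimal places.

I − A =
  [   1.00    -0.25    -0.15]
  [   0.00     0.70     0.00]
  [  -0.45    -0.10     0.85]
Cofactors of I−A, C_ij = (−1)^(i+j)·(minor ij) (rows/columns in the sector order above):
  C_11 = (0.70)(0.85) − (0.00)(-0.10) = 0.5950
  C_12 = −[(0.00)(0.85) − (0.00)(-0.45)] = 0.0000
  C_13 = (0.00)(-0.10) − (0.70)(-0.45) = 0.3150
  C_21 = −[(-0.25)(0.85) − (-0.15)(-0.10)] = 0.2275
  C_22 = (1.00)(0.85) − (-0.15)(-0.45) = 0.7825
  C_23 = −[(1.00)(-0.10) − (-0.25)(-0.45)] = 0.2125
  C_31 = (-0.25)(0.00) − (-0.15)(0.70) = 0.1050
  C_32 = −[(1.00)(0.00) − (-0.15)(0.00)] = 0.0000
  C_33 = (1.00)(0.70) − (-0.25)(0.00) = 0.7000
det(I−A) = Σ_j (I−A)_1j·C_1j = (1.00)(0.5950) + (-0.25)(0.0000) + (-0.15)(0.3150) = 0.54775
adj(I−A) = Cᵀ =
  [ 0.5950   0.2275   0.1050]
  [ 0.0000   0.7825   0.0000]
  [ 0.3150   0.2125   0.7000]
(I − A)⁻¹ = adj(I−A) / det(I−A) ≈
  [   1.0863     0.4153     0.1917]
  [   0.0000     1.4286     0.0000]
  [   0.5751     0.3880     1.2780]
First solve x = (I − A)⁻¹ d = adj(I−A)·d / det(I−A); in particular x_1 = (0.5950·180 + 0.2275·140 + 0.1050·170) / 0.54775 = 156.80 / 0.54775 ≈ 286.2620.
Intermediate flow from 3 to 1: z_31 = a_31 · x_1 = 0.45 × 156.80 / 0.54775 = 70.56 / 0.54775 ≈ 128.82.

z_31 = 128.82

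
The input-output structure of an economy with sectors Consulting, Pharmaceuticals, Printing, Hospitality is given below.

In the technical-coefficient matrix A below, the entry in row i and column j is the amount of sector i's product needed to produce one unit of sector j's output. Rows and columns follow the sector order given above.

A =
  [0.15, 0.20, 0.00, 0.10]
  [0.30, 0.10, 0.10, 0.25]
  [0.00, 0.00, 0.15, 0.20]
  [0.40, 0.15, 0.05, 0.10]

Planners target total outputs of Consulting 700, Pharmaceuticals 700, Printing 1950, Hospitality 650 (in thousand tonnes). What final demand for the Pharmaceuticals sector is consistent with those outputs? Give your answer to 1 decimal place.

I − A =
  [   0.85    -0.20     0.00    -0.10]
  [  -0.30     0.90    -0.10    -0.25]
  [   0.00     0.00     0.85    -0.20]
  [  -0.40    -0.15    -0.05     0.90]
d = (I − A) x:
  d_1 = (+0.85)·700 + (-0.20)·700 + (+0.00)·1950 + (-0.10)·650 = 390.0
  d_2 = (-0.30)·700 + (+0.90)·700 + (-0.10)·1950 + (-0.25)·650 = 62.5
  d_3 = (+0.00)·700 + (+0.00)·700 + (+0.85)·1950 + (-0.20)·650 = 1527.5
  d_4 = (-0.40)·700 + (-0.15)·700 + (-0.05)·1950 + (+0.90)·650 = 102.5

d_2 = 62.5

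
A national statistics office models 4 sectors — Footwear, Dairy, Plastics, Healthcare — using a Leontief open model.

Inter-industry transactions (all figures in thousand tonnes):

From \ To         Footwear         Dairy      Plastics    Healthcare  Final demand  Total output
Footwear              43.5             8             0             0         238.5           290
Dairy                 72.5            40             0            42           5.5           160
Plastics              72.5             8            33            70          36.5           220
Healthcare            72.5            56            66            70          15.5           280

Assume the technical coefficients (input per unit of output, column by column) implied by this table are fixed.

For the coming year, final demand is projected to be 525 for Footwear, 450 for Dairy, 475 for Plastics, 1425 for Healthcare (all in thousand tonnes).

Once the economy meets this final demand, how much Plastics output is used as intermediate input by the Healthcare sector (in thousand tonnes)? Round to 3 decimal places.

Technical coefficients a_ij = z_ij / X_j:
  a_FF = 43.5/290 = 0.15, a_DF = 72.5/290 = 0.25, a_PF = 72.5/290 = 0.25, a_HF = 72.5/290 = 0.25
  a_FD = 8/160 = 0.05, a_DD = 40/160 = 0.25, a_PD = 8/160 = 0.05, a_HD = 56/160 = 0.35
  a_FP = 0/220 = 0.00, a_DP = 0/220 = 0.00, a_PP = 33/220 = 0.15, a_HP = 66/220 = 0.30
  a_FH = 0/280 = 0.00, a_DH = 42/280 = 0.15, a_PH = 70/280 = 0.25, a_HH = 70/280 = 0.25
I − A =
  [   0.85    -0.05     0.00     0.00]
  [  -0.25     0.75     0.00    -0.15]
  [  -0.25    -0.05     0.85    -0.25]
  [  -0.25    -0.35    -0.30     0.75]
Compute the cofactors C_ij = (−1)^(i+j)·(3×3 minor ij) of I−A; the adjugate is their transpose:
adj(I−A) = Cᵀ =
  [ 0.375000   0.028125   0.002250   0.006375]
  [ 0.183750   0.478125   0.038250   0.108375]
  [ 0.207500   0.118750   0.422250   0.164500]
  [ 0.293750   0.280000   0.187500   0.531250]
det(I−A) = Σ_j (I−A)_1j·C_1j = (0.85)(0.375000) + (-0.05)(0.183750) + (0.00)(0.207500) + (0.00)(0.293750) = 0.3095625
(I − A)⁻¹ = adj(I−A) / det(I−A) ≈
  [   1.2114     0.0909     0.0073     0.0206]
  [   0.5936     1.5445     0.1236     0.3501]
  [   0.6703     0.3836     1.3640     0.5314]
  [   0.9489     0.9045     0.6057     1.7161]
First solve x = (I − A)⁻¹ d = adj(I−A)·d / det(I−A); in particular x_H = (0.293750·525 + 0.280000·450 + 0.187500·475 + 0.531250·1425) / 0.3095625 = 1126.3125 / 0.3095625 ≈ 3638.40097.
Intermediate flow from P to H: z_PH = a_PH · x_H = 0.25 × 1126.3125 / 0.3095625 = 281.578125 / 0.3095625 ≈ 909.600.

z_PH = 909.600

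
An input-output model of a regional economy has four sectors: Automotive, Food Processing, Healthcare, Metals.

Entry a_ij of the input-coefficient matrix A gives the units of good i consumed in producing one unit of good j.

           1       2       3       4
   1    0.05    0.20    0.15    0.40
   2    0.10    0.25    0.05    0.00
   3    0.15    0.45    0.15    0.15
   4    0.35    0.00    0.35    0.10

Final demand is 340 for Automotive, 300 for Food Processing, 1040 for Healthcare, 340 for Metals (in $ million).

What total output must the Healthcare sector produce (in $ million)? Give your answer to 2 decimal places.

x_3 = 2270.42

I − A =
  [   0.95    -0.20    -0.15    -0.40]
  [  -0.10     0.75    -0.05     0.00]
  [  -0.15    -0.45     0.85    -0.15]
  [  -0.35     0.00    -0.35     0.90]
Compute the cofactors C_ij = (−1)^(i+j)·(3×3 minor ij) of I−A; the adjugate is their transpose:
adj(I−A) = Cᵀ =
  [ 0.514125   0.266250   0.215250   0.264375]
  [ 0.080625   0.508750   0.063250   0.046375]
  [ 0.181125   0.359250   0.518250   0.166875]
  [ 0.270375   0.243250   0.285250   0.542125]
det(I−A) = Σ_j (I−A)_1j·C_1j = (0.95)(0.514125) + (-0.20)(0.080625) + (-0.15)(0.181125) + (-0.40)(0.270375) = 0.336975
(I − A)⁻¹ = adj(I−A) / det(I−A) ≈
  [   1.5257     0.7901     0.6388     0.7846]
  [   0.2393     1.5098     0.1877     0.1376]
  [   0.5375     1.0661     1.5379     0.4952]
  [   0.8024     0.7219     0.8465     1.6088]
x = (I − A)⁻¹ d = adj(I−A)·d / det(I−A), with det(I−A) = 0.336975:
  x_1 = (0.514125·340 + 0.266250·300 + 0.215250·1040 + 0.264375·340) / 0.336975 = 568.425 / 0.336975 ≈ 1686.85
  x_2 = (0.080625·340 + 0.508750·300 + 0.063250·1040 + 0.046375·340) / 0.336975 = 261.585 / 0.336975 ≈ 776.27
  x_3 = (0.181125·340 + 0.359250·300 + 0.518250·1040 + 0.166875·340) / 0.336975 = 765.075 / 0.336975 ≈ 2270.42
  x_4 = (0.270375·340 + 0.243250·300 + 0.285250·1040 + 0.542125·340) / 0.336975 = 645.885 / 0.336975 ≈ 1916.71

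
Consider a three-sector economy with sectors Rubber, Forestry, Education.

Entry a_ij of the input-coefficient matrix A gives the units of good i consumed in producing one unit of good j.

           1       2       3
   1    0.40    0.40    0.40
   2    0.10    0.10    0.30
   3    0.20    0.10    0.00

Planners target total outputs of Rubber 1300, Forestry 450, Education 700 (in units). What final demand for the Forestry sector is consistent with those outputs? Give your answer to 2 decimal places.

d_2 = 65.00

I − A =
  [   0.60    -0.40    -0.40]
  [  -0.10     0.90    -0.30]
  [  -0.20    -0.10     1.00]
d = (I − A) x:
  d_1 = (+0.60)·1300 + (-0.40)·450 + (-0.40)·700 = 320.00
  d_2 = (-0.10)·1300 + (+0.90)·450 + (-0.30)·700 = 65.00
  d_3 = (-0.20)·1300 + (-0.10)·450 + (+1.00)·700 = 395.00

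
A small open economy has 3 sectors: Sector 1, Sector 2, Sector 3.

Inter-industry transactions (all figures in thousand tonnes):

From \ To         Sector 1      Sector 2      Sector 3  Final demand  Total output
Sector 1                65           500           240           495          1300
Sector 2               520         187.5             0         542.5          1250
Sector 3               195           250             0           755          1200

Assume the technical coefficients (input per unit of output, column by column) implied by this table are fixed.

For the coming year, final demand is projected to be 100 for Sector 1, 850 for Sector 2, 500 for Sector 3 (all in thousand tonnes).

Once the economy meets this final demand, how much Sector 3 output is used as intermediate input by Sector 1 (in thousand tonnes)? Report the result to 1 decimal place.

Technical coefficients a_ij = z_ij / X_j:
  a_11 = 65/1300 = 0.05, a_21 = 520/1300 = 0.40, a_31 = 195/1300 = 0.15
  a_12 = 500/1250 = 0.40, a_22 = 187.5/1250 = 0.15, a_32 = 250/1250 = 0.20
  a_13 = 240/1200 = 0.20, a_23 = 0/1200 = 0.00, a_33 = 0/1200 = 0.00
I − A =
  [   0.95    -0.40    -0.20]
  [  -0.40     0.85     0.00]
  [  -0.15    -0.20     1.00]
Cofactors of I−A, C_ij = (−1)^(i+j)·(minor ij) (rows/columns in the sector order above):
  C_11 = (0.85)(1.00) − (0.00)(-0.20) = 0.8500
  C_12 = −[(-0.40)(1.00) − (0.00)(-0.15)] = 0.4000
  C_13 = (-0.40)(-0.20) − (0.85)(-0.15) = 0.2075
  C_21 = −[(-0.40)(1.00) − (-0.20)(-0.20)] = 0.4400
  C_22 = (0.95)(1.00) − (-0.20)(-0.15) = 0.9200
  C_23 = −[(0.95)(-0.20) − (-0.40)(-0.15)] = 0.2500
  C_31 = (-0.40)(0.00) − (-0.20)(0.85) = 0.1700
  C_32 = −[(0.95)(0.00) − (-0.20)(-0.40)] = 0.0800
  C_33 = (0.95)(0.85) − (-0.40)(-0.40) = 0.6475
det(I−A) = Σ_j (I−A)_1j·C_1j = (0.95)(0.8500) + (-0.40)(0.4000) + (-0.20)(0.2075) = 0.6060
adj(I−A) = Cᵀ =
  [ 0.8500   0.4400   0.1700]
  [ 0.4000   0.9200   0.0800]
  [ 0.2075   0.2500   0.6475]
(I − A)⁻¹ = adj(I−A) / det(I−A) ≈
  [   1.4026     0.7261     0.2805]
  [   0.6601     1.5182     0.1320]
  [   0.3424     0.4125     1.0685]
First solve x = (I − A)⁻¹ d = adj(I−A)·d / det(I−A); in particular x_1 = (0.8500·100 + 0.4400·850 + 0.1700·500) / 0.6060 = 544.00 / 0.6060 ≈ 897.690.
Intermediate flow from 3 to 1: z_31 = a_31 · x_1 = 0.15 × 544.00 / 0.6060 = 81.60 / 0.6060 ≈ 134.7.

z_31 = 134.7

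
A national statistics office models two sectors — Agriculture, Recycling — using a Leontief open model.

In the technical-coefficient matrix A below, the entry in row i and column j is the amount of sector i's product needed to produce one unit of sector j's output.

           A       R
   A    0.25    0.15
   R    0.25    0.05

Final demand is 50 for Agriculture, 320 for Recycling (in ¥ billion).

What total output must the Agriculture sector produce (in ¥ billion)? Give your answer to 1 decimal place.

x_A = 141.5

I − A =
  [   0.75    -0.15]
  [  -0.25     0.95]
det(I−A) = (0.75)(0.95) − (-0.15)(-0.25) = 0.6750
adj(I−A) = [[0.95, 0.15], [0.25, 0.75]]
(I − A)⁻¹ = adj(I−A) / det(I−A) ≈
  [   1.4074     0.2222]
  [   0.3704     1.1111]
x = (I − A)⁻¹ d = adj(I−A)·d / det(I−A), with det(I−A) = 0.6750:
  x_A = (0.95·50 + 0.15·320) / 0.6750 = 95.50 / 0.6750 ≈ 141.5
  x_R = (0.25·50 + 0.75·320) / 0.6750 = 252.50 / 0.6750 ≈ 374.1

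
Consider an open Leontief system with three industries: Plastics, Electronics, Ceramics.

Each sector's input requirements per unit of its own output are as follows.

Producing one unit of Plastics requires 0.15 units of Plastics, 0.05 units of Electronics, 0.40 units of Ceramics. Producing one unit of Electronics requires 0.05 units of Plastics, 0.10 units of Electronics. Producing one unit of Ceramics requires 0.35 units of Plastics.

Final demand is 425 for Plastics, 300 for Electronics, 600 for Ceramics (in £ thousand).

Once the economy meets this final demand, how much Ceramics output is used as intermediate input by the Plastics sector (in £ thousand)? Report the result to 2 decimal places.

z_CP = 368.58

I − A =
  [   0.85    -0.05    -0.35]
  [  -0.05     0.90     0.00]
  [  -0.40     0.00     1.00]
Cofactors of I−A, C_ij = (−1)^(i+j)·(minor ij) (rows/columns in the sector order above):
  C_11 = (0.90)(1.00) − (0.00)(0.00) = 0.9000
  C_12 = −[(-0.05)(1.00) − (0.00)(-0.40)] = 0.0500
  C_13 = (-0.05)(0.00) − (0.90)(-0.40) = 0.3600
  C_21 = −[(-0.05)(1.00) − (-0.35)(0.00)] = 0.0500
  C_22 = (0.85)(1.00) − (-0.35)(-0.40) = 0.7100
  C_23 = −[(0.85)(0.00) − (-0.05)(-0.40)] = 0.0200
  C_31 = (-0.05)(0.00) − (-0.35)(0.90) = 0.3150
  C_32 = −[(0.85)(0.00) − (-0.35)(-0.05)] = 0.0175
  C_33 = (0.85)(0.90) − (-0.05)(-0.05) = 0.7625
det(I−A) = Σ_j (I−A)_1j·C_1j = (0.85)(0.9000) + (-0.05)(0.0500) + (-0.35)(0.3600) = 0.6365
adj(I−A) = Cᵀ =
  [ 0.9000   0.0500   0.3150]
  [ 0.0500   0.7100   0.0175]
  [ 0.3600   0.0200   0.7625]
(I − A)⁻¹ = adj(I−A) / det(I−A) ≈
  [   1.4140     0.0786     0.4949]
  [   0.0786     1.1155     0.0275]
  [   0.5656     0.0314     1.1980]
First solve x = (I − A)⁻¹ d = adj(I−A)·d / det(I−A); in particular x_P = (0.9000·425 + 0.0500·300 + 0.3150·600) / 0.6365 = 586.50 / 0.6365 ≈ 921.4454.
Intermediate flow from C to P: z_CP = a_CP · x_P = 0.40 × 586.50 / 0.6365 = 234.60 / 0.6365 ≈ 368.58.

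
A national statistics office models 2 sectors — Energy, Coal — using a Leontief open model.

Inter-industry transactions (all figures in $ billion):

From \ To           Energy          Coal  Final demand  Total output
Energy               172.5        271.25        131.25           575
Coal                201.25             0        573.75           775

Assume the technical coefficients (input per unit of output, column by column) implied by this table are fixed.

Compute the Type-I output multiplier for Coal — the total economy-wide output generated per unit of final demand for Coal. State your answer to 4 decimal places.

m_2 = 1.8182

Technical coefficients a_ij = z_ij / X_j:
  a_11 = 172.5/575 = 0.30, a_21 = 201.25/575 = 0.35
  a_12 = 271.25/775 = 0.35, a_22 = 0/775 = 0.00
I − A =
  [   0.70    -0.35]
  [  -0.35     1.00]
det(I−A) = (0.70)(1.00) − (-0.35)(-0.35) = 0.5775
adj(I−A) = [[1.00, 0.35], [0.35, 0.70]]
(I − A)⁻¹ = adj(I−A) / det(I−A) ≈
  [   1.73160     0.60606]
  [   0.60606     1.21212]
The output multiplier for sector j is the column-j sum of the Leontief inverse (I − A)⁻¹ = adj(I−A) / det(I−A).
Column 2 of adj(I−A): (0.35, 0.70); det(I−A) = 0.5775.
m_2 = (0.35 + 0.70) / 0.5775 = 1.05 / 0.5775 ≈ 1.8182.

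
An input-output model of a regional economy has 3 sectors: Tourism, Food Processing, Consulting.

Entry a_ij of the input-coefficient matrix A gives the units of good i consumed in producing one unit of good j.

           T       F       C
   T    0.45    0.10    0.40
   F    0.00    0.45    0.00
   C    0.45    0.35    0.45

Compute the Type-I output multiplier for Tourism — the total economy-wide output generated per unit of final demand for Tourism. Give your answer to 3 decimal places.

I − A =
  [   0.55    -0.10    -0.40]
  [   0.00     0.55     0.00]
  [  -0.45    -0.35     0.55]
Cofactors of I−A, C_ij = (−1)^(i+j)·(minor ij) (rows/columns in the sector order above):
  C_11 = (0.55)(0.55) − (0.00)(-0.35) = 0.3025
  C_12 = −[(0.00)(0.55) − (0.00)(-0.45)] = 0.0000
  C_13 = (0.00)(-0.35) − (0.55)(-0.45) = 0.2475
  C_21 = −[(-0.10)(0.55) − (-0.40)(-0.35)] = 0.1950
  C_22 = (0.55)(0.55) − (-0.40)(-0.45) = 0.1225
  C_23 = −[(0.55)(-0.35) − (-0.10)(-0.45)] = 0.2375
  C_31 = (-0.10)(0.00) − (-0.40)(0.55) = 0.2200
  C_32 = −[(0.55)(0.00) − (-0.40)(0.00)] = 0.0000
  C_33 = (0.55)(0.55) − (-0.10)(0.00) = 0.3025
det(I−A) = Σ_j (I−A)_1j·C_1j = (0.55)(0.3025) + (-0.10)(0.0000) + (-0.40)(0.2475) = 0.067375
adj(I−A) = Cᵀ =
  [ 0.3025   0.1950   0.2200]
  [ 0.0000   0.1225   0.0000]
  [ 0.2475   0.2375   0.3025]
(I − A)⁻¹ = adj(I−A) / det(I−A) ≈
  [   4.4898     2.8942     3.2653]
  [   0.0000     1.8182     0.0000]
  [   3.6735     3.5250     4.4898]
The output multiplier for sector j is the column-j sum of the Leontief inverse (I − A)⁻¹ = adj(I−A) / det(I−A).
Column T of adj(I−A): (0.3025, 0.0000, 0.2475); det(I−A) = 0.067375.
m_T = (0.3025 + 0.0000 + 0.2475) / 0.067375 = 0.55 / 0.067375 ≈ 8.163.

m_T = 8.163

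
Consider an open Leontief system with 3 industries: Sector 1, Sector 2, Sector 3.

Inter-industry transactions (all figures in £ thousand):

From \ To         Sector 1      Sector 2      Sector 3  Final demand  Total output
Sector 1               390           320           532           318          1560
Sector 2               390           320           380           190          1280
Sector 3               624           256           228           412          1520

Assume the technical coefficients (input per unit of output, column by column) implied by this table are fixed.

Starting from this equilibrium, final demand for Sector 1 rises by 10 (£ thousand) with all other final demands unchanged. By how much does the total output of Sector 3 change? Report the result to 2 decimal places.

Technical coefficients a_ij = z_ij / X_j:
  a_11 = 390/1560 = 0.25, a_21 = 390/1560 = 0.25, a_31 = 624/1560 = 0.40
  a_12 = 320/1280 = 0.25, a_22 = 320/1280 = 0.25, a_32 = 256/1280 = 0.20
  a_13 = 532/1520 = 0.35, a_23 = 380/1520 = 0.25, a_33 = 228/1520 = 0.15
I − A =
  [   0.75    -0.25    -0.35]
  [  -0.25     0.75    -0.25]
  [  -0.40    -0.20     0.85]
Cofactors of I−A, C_ij = (−1)^(i+j)·(minor ij) (rows/columns in the sector order above):
  C_11 = (0.75)(0.85) − (-0.25)(-0.20) = 0.5875
  C_12 = −[(-0.25)(0.85) − (-0.25)(-0.40)] = 0.3125
  C_13 = (-0.25)(-0.20) − (0.75)(-0.40) = 0.3500
  C_21 = −[(-0.25)(0.85) − (-0.35)(-0.20)] = 0.2825
  C_22 = (0.75)(0.85) − (-0.35)(-0.40) = 0.4975
  C_23 = −[(0.75)(-0.20) − (-0.25)(-0.40)] = 0.2500
  C_31 = (-0.25)(-0.25) − (-0.35)(0.75) = 0.3250
  C_32 = −[(0.75)(-0.25) − (-0.35)(-0.25)] = 0.2750
  C_33 = (0.75)(0.75) − (-0.25)(-0.25) = 0.5000
det(I−A) = Σ_j (I−A)_1j·C_1j = (0.75)(0.5875) + (-0.25)(0.3125) + (-0.35)(0.3500) = 0.2400
adj(I−A) = Cᵀ =
  [ 0.5875   0.2825   0.3250]
  [ 0.3125   0.4975   0.2750]
  [ 0.3500   0.2500   0.5000]
(I − A)⁻¹ = adj(I−A) / det(I−A) ≈
  [   2.4479     1.1771     1.3542]
  [   1.3021     2.0729     1.1458]
  [   1.4583     1.0417     2.0833]
Δx = (I − A)⁻¹ Δd with Δd having +10 in the Sector 1 component and 0 elsewhere.
So Δx_3 = L_31 · (+10), where L_31 = adj(I−A)_31 / det(I−A) = 0.3500 / 0.2400.
Δx_3 = 0.3500 × (+10) / 0.2400 = 3.50 / 0.2400 ≈ 14.58.

Δx_3 = 14.58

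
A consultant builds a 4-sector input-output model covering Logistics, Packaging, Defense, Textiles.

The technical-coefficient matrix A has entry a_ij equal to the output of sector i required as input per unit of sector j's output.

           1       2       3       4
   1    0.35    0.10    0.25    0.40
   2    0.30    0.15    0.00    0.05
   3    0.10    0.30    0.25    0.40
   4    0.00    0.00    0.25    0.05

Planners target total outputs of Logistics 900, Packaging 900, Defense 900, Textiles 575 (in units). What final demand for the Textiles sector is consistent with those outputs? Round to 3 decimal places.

I − A =
  [   0.65    -0.10    -0.25    -0.40]
  [  -0.30     0.85     0.00    -0.05]
  [  -0.10    -0.30     0.75    -0.40]
  [   0.00     0.00    -0.25     0.95]
d = (I − A) x:
  d_1 = (+0.65)·900 + (-0.10)·900 + (-0.25)·900 + (-0.40)·575 = 40.000
  d_2 = (-0.30)·900 + (+0.85)·900 + (+0.00)·900 + (-0.05)·575 = 466.250
  d_3 = (-0.10)·900 + (-0.30)·900 + (+0.75)·900 + (-0.40)·575 = 85.000
  d_4 = (+0.00)·900 + (+0.00)·900 + (-0.25)·900 + (+0.95)·575 = 321.250

d_4 = 321.250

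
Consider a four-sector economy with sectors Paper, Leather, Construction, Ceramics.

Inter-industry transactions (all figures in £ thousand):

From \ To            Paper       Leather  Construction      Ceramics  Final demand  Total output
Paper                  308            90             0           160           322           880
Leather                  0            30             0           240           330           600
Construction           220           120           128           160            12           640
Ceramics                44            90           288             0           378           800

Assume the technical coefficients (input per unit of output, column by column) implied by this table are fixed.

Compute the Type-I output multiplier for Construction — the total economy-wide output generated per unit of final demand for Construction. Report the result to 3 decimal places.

m_3 = 2.898

Technical coefficients a_ij = z_ij / X_j:
  a_11 = 308/880 = 0.35, a_21 = 0/880 = 0.00, a_31 = 220/880 = 0.25, a_41 = 44/880 = 0.05
  a_12 = 90/600 = 0.15, a_22 = 30/600 = 0.05, a_32 = 120/600 = 0.20, a_42 = 90/600 = 0.15
  a_13 = 0/640 = 0.00, a_23 = 0/640 = 0.00, a_33 = 128/640 = 0.20, a_43 = 288/640 = 0.45
  a_14 = 160/800 = 0.20, a_24 = 240/800 = 0.30, a_34 = 160/800 = 0.20, a_44 = 0/800 = 0.00
I − A =
  [   0.65    -0.15     0.00    -0.20]
  [   0.00     0.95     0.00    -0.30]
  [  -0.25    -0.20     0.80    -0.20]
  [  -0.05    -0.15    -0.45     1.00]
Compute the cofactors C_ij = (−1)^(i+j)·(3×3 minor ij) of I−A; the adjugate is their transpose:
adj(I−A) = Cᵀ =
  [ 0.611500   0.148500   0.105750   0.188000]
  [ 0.045750   0.431000   0.087750   0.156000]
  [ 0.238750   0.194000   0.576500   0.221250]
  [ 0.144875   0.159375   0.277875   0.494000]
det(I−A) = Σ_j (I−A)_1j·C_1j = (0.65)(0.611500) + (-0.15)(0.045750) + (0.00)(0.238750) + (-0.20)(0.144875) = 0.3616375
(I − A)⁻¹ = adj(I−A) / det(I−A) ≈
  [   1.6909     0.4106     0.2924     0.5199]
  [   0.1265     1.1918     0.2426     0.4314]
  [   0.6602     0.5364     1.5941     0.6118]
  [   0.4006     0.4407     0.7684     1.3660]
The output multiplier for sector j is the column-j sum of the Leontief inverse (I − A)⁻¹ = adj(I−A) / det(I−A).
Column 3 of adj(I−A): (0.105750, 0.087750, 0.576500, 0.277875); det(I−A) = 0.3616375.
m_3 = (0.105750 + 0.087750 + 0.576500 + 0.277875) / 0.3616375 = 1.047875 / 0.3616375 ≈ 2.898.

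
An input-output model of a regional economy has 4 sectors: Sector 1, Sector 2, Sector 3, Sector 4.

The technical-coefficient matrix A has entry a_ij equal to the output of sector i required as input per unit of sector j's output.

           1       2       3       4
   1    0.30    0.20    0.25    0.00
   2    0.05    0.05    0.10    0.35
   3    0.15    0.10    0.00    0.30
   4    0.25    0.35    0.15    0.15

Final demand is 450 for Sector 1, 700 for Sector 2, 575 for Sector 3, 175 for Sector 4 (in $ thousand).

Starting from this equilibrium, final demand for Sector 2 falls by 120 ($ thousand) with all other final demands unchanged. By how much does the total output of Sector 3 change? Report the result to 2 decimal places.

I − A =
  [   0.70    -0.20    -0.25     0.00]
  [  -0.05     0.95    -0.10    -0.35]
  [  -0.15    -0.10     1.00    -0.30]
  [  -0.25    -0.35    -0.15     0.85]
Compute the cofactors C_ij = (−1)^(i+j)·(3×3 minor ij) of I−A; the adjugate is their transpose:
adj(I−A) = Cᵀ =
  [ 0.618000   0.208500   0.198750   0.156000]
  [ 0.155875   0.512875   0.128750   0.256625]
  [ 0.192250   0.173500   0.453500   0.231500]
  [ 0.279875   0.303125   0.191500   0.608125]
det(I−A) = Σ_j (I−A)_1j·C_1j = (0.70)(0.618000) + (-0.20)(0.155875) + (-0.25)(0.192250) + (0.00)(0.279875) = 0.3533625
(I − A)⁻¹ = adj(I−A) / det(I−A) ≈
  [   1.7489     0.5900     0.5625     0.4415]
  [   0.4411     1.4514     0.3644     0.7262]
  [   0.5441     0.4910     1.2834     0.6551]
  [   0.7920     0.8578     0.5419     1.7210]
Δx = (I − A)⁻¹ Δd with Δd having -120 in the Sector 2 component and 0 elsewhere.
So Δx_3 = L_32 · (-120), where L_32 = adj(I−A)_32 / det(I−A) = 0.173500 / 0.3533625.
Δx_3 = 0.173500 × (-120) / 0.3533625 = -20.82 / 0.3533625 ≈ -58.92.

Δx_3 = -58.92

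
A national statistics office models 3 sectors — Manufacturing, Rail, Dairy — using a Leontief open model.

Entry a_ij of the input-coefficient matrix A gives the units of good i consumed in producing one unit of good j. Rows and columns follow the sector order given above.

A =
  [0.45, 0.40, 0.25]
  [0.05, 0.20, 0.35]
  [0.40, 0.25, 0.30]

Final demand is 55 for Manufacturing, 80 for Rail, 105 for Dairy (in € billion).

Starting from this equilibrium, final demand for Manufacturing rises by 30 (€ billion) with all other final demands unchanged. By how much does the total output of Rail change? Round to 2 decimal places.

I − A =
  [   0.55    -0.40    -0.25]
  [  -0.05     0.80    -0.35]
  [  -0.40    -0.25     0.70]
Cofactors of I−A, C_ij = (−1)^(i+j)·(minor ij) (rows/columns in the sector order above):
  C_11 = (0.80)(0.70) − (-0.35)(-0.25) = 0.4725
  C_12 = −[(-0.05)(0.70) − (-0.35)(-0.40)] = 0.1750
  C_13 = (-0.05)(-0.25) − (0.80)(-0.40) = 0.3325
  C_21 = −[(-0.40)(0.70) − (-0.25)(-0.25)] = 0.3425
  C_22 = (0.55)(0.70) − (-0.25)(-0.40) = 0.2850
  C_23 = −[(0.55)(-0.25) − (-0.40)(-0.40)] = 0.2975
  C_31 = (-0.40)(-0.35) − (-0.25)(0.80) = 0.3400
  C_32 = −[(0.55)(-0.35) − (-0.25)(-0.05)] = 0.2050
  C_33 = (0.55)(0.80) − (-0.40)(-0.05) = 0.4200
det(I−A) = Σ_j (I−A)_1j·C_1j = (0.55)(0.4725) + (-0.40)(0.1750) + (-0.25)(0.3325) = 0.10675
adj(I−A) = Cᵀ =
  [ 0.4725   0.3425   0.3400]
  [ 0.1750   0.2850   0.2050]
  [ 0.3325   0.2975   0.4200]
(I − A)⁻¹ = adj(I−A) / det(I−A) ≈
  [   4.4262     3.2084     3.1850]
  [   1.6393     2.6698     1.9204]
  [   3.1148     2.7869     3.9344]
Δx = (I − A)⁻¹ Δd with Δd having +30 in the Manufacturing component and 0 elsewhere.
So Δx_2 = L_21 · (+30), where L_21 = adj(I−A)_21 / det(I−A) = 0.1750 / 0.10675.
Δx_2 = 0.1750 × (+30) / 0.10675 = 5.25 / 0.10675 ≈ 49.18.

Δx_2 = 49.18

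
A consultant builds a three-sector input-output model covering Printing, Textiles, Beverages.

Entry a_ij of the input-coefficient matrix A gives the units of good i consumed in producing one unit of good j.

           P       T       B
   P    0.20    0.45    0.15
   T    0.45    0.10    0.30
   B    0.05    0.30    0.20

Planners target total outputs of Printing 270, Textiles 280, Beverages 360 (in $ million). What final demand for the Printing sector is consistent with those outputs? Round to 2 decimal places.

I − A =
  [   0.80    -0.45    -0.15]
  [  -0.45     0.90    -0.30]
  [  -0.05    -0.30     0.80]
d = (I − A) x:
  d_P = (+0.80)·270 + (-0.45)·280 + (-0.15)·360 = 36.00
  d_T = (-0.45)·270 + (+0.90)·280 + (-0.30)·360 = 22.50
  d_B = (-0.05)·270 + (-0.30)·280 + (+0.80)·360 = 190.50

d_P = 36.00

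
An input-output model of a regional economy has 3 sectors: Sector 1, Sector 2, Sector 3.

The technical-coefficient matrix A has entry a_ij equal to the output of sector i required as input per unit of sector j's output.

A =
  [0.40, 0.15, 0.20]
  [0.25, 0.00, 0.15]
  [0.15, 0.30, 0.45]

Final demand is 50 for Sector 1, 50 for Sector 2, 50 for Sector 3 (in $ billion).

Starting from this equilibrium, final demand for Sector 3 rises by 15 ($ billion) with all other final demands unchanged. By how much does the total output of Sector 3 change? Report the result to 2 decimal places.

I − A =
  [   0.60    -0.15    -0.20]
  [  -0.25     1.00    -0.15]
  [  -0.15    -0.30     0.55]
Cofactors of I−A, C_ij = (−1)^(i+j)·(minor ij) (rows/columns in the sector order above):
  C_11 = (1.00)(0.55) − (-0.15)(-0.30) = 0.5050
  C_12 = −[(-0.25)(0.55) − (-0.15)(-0.15)] = 0.1600
  C_13 = (-0.25)(-0.30) − (1.00)(-0.15) = 0.2250
  C_21 = −[(-0.15)(0.55) − (-0.20)(-0.30)] = 0.1425
  C_22 = (0.60)(0.55) − (-0.20)(-0.15) = 0.3000
  C_23 = −[(0.60)(-0.30) − (-0.15)(-0.15)] = 0.2025
  C_31 = (-0.15)(-0.15) − (-0.20)(1.00) = 0.2225
  C_32 = −[(0.60)(-0.15) − (-0.20)(-0.25)] = 0.1400
  C_33 = (0.60)(1.00) − (-0.15)(-0.25) = 0.5625
det(I−A) = Σ_j (I−A)_1j·C_1j = (0.60)(0.5050) + (-0.15)(0.1600) + (-0.20)(0.2250) = 0.2340
adj(I−A) = Cᵀ =
  [ 0.5050   0.1425   0.2225]
  [ 0.1600   0.3000   0.1400]
  [ 0.2250   0.2025   0.5625]
(I − A)⁻¹ = adj(I−A) / det(I−A) ≈
  [   2.1581     0.6090     0.9509]
  [   0.6838     1.2821     0.5983]
  [   0.9615     0.8654     2.4038]
Δx = (I − A)⁻¹ Δd with Δd having +15 in the Sector 3 component and 0 elsewhere.
So Δx_3 = L_33 · (+15), where L_33 = adj(I−A)_33 / det(I−A) = 0.5625 / 0.2340.
Δx_3 = 0.5625 × (+15) / 0.2340 = 8.4375 / 0.2340 ≈ 36.06.

Δx_3 = 36.06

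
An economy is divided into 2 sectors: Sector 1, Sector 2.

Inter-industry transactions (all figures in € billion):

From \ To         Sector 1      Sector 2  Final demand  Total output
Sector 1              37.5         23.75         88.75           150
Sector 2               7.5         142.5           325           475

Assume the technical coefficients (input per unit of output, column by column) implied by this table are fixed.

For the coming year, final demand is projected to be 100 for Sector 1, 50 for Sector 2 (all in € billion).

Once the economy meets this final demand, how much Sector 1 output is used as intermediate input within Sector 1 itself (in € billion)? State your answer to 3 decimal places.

z_11 = 34.689

Technical coefficients a_ij = z_ij / X_j:
  a_11 = 37.5/150 = 0.25, a_21 = 7.5/150 = 0.05
  a_12 = 23.75/475 = 0.05, a_22 = 142.5/475 = 0.30
I − A =
  [   0.75    -0.05]
  [  -0.05     0.70]
det(I−A) = (0.75)(0.70) − (-0.05)(-0.05) = 0.5225
adj(I−A) = [[0.70, 0.05], [0.05, 0.75]]
(I − A)⁻¹ = adj(I−A) / det(I−A) ≈
  [   1.3397     0.0957]
  [   0.0957     1.4354]
First solve x = (I − A)⁻¹ d = adj(I−A)·d / det(I−A); in particular x_1 = (0.70·100 + 0.05·50) / 0.5225 = 72.50 / 0.5225 ≈ 138.75598.
Intermediate flow from 1 to 1: z_11 = a_11 · x_1 = 0.25 × 72.50 / 0.5225 = 18.125 / 0.5225 ≈ 34.689.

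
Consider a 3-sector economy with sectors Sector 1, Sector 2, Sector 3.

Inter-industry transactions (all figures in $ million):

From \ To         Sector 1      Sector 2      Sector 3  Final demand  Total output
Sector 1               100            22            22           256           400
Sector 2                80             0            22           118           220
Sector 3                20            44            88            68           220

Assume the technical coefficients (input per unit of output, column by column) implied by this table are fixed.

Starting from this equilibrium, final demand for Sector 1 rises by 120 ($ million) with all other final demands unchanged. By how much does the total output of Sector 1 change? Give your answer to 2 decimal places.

Δx_1 = 168.32

Technical coefficients a_ij = z_ij / X_j:
  a_11 = 100/400 = 0.25, a_21 = 80/400 = 0.20, a_31 = 20/400 = 0.05
  a_12 = 22/220 = 0.10, a_22 = 0/220 = 0.00, a_32 = 44/220 = 0.20
  a_13 = 22/220 = 0.10, a_23 = 22/220 = 0.10, a_33 = 88/220 = 0.40
I − A =
  [   0.75    -0.10    -0.10]
  [  -0.20     1.00    -0.10]
  [  -0.05    -0.20     0.60]
Cofactors of I−A, C_ij = (−1)^(i+j)·(minor ij) (rows/columns in the sector order above):
  C_11 = (1.00)(0.60) − (-0.10)(-0.20) = 0.5800
  C_12 = −[(-0.20)(0.60) − (-0.10)(-0.05)] = 0.1250
  C_13 = (-0.20)(-0.20) − (1.00)(-0.05) = 0.0900
  C_21 = −[(-0.10)(0.60) − (-0.10)(-0.20)] = 0.0800
  C_22 = (0.75)(0.60) − (-0.10)(-0.05) = 0.4450
  C_23 = −[(0.75)(-0.20) − (-0.10)(-0.05)] = 0.1550
  C_31 = (-0.10)(-0.10) − (-0.10)(1.00) = 0.1100
  C_32 = −[(0.75)(-0.10) − (-0.10)(-0.20)] = 0.0950
  C_33 = (0.75)(1.00) − (-0.10)(-0.20) = 0.7300
det(I−A) = Σ_j (I−A)_1j·C_1j = (0.75)(0.5800) + (-0.10)(0.1250) + (-0.10)(0.0900) = 0.4135
adj(I−A) = Cᵀ =
  [ 0.5800   0.0800   0.1100]
  [ 0.1250   0.4450   0.0950]
  [ 0.0900   0.1550   0.7300]
(I − A)⁻¹ = adj(I−A) / det(I−A) ≈
  [   1.4027     0.1935     0.2660]
  [   0.3023     1.0762     0.2297]
  [   0.2177     0.3748     1.7654]
Δx = (I − A)⁻¹ Δd with Δd having +120 in the Sector 1 component and 0 elsewhere.
So Δx_1 = L_11 · (+120), where L_11 = adj(I−A)_11 / det(I−A) = 0.5800 / 0.4135.
Δx_1 = 0.5800 × (+120) / 0.4135 = 69.60 / 0.4135 ≈ 168.32.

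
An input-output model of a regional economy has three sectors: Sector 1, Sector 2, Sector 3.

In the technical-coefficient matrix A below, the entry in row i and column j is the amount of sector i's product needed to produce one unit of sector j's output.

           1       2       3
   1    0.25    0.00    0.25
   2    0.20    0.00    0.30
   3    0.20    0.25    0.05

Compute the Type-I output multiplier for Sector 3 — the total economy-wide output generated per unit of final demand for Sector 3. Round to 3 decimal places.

I − A =
  [   0.75     0.00    -0.25]
  [  -0.20     1.00    -0.30]
  [  -0.20    -0.25     0.95]
Cofactors of I−A, C_ij = (−1)^(i+j)·(minor ij) (rows/columns in the sector order above):
  C_11 = (1.00)(0.95) − (-0.30)(-0.25) = 0.8750
  C_12 = −[(-0.20)(0.95) − (-0.30)(-0.20)] = 0.2500
  C_13 = (-0.20)(-0.25) − (1.00)(-0.20) = 0.2500
  C_21 = −[(0.00)(0.95) − (-0.25)(-0.25)] = 0.0625
  C_22 = (0.75)(0.95) − (-0.25)(-0.20) = 0.6625
  C_23 = −[(0.75)(-0.25) − (0.00)(-0.20)] = 0.1875
  C_31 = (0.00)(-0.30) − (-0.25)(1.00) = 0.2500
  C_32 = −[(0.75)(-0.30) − (-0.25)(-0.20)] = 0.2750
  C_33 = (0.75)(1.00) − (0.00)(-0.20) = 0.7500
det(I−A) = Σ_j (I−A)_1j·C_1j = (0.75)(0.8750) + (0.00)(0.2500) + (-0.25)(0.2500) = 0.59375
adj(I−A) = Cᵀ =
  [ 0.8750   0.0625   0.2500]
  [ 0.2500   0.6625   0.2750]
  [ 0.2500   0.1875   0.7500]
(I − A)⁻¹ = adj(I−A) / det(I−A) ≈
  [   1.4737     0.1053     0.4211]
  [   0.4211     1.1158     0.4632]
  [   0.4211     0.3158     1.2632]
The output multiplier for sector j is the column-j sum of the Leontief inverse (I − A)⁻¹ = adj(I−A) / det(I−A).
Column 3 of adj(I−A): (0.2500, 0.2750, 0.7500); det(I−A) = 0.59375.
m_3 = (0.2500 + 0.2750 + 0.7500) / 0.59375 = 1.275 / 0.59375 ≈ 2.147.

m_3 = 2.147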